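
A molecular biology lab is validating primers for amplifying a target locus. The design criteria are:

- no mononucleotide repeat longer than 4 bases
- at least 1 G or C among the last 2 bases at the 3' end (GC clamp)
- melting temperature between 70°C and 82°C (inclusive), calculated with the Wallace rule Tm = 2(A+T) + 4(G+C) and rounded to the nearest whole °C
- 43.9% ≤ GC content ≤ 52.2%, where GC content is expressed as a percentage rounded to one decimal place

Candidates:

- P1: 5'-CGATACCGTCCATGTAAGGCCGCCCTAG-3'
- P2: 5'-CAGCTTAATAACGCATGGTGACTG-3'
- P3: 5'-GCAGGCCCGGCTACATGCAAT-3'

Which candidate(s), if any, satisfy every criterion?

P1 (28 nt, A=6 T=5 G=7 C=10): longest run = 3 ✓; 3' end AG has 1 G/C ✓; Tm = 2·11 + 4·17 = 90°C, outside 70–82°C ✗; GC 17/28 = 60.7%, outside 43.9–52.2% ✗ — fails.
P2 (24 nt, A=7 T=6 G=6 C=5): longest run = 2 ✓; 3' end TG has 1 G/C ✓; Tm = 2·13 + 4·11 = 70°C ✓; GC 11/24 = 45.8% ✓ — passes.
P3 (21 nt, A=5 T=3 G=6 C=7): longest run = 3 ✓; 3' end AT has 0 G/C, need ≥1 ✗; Tm = 2·8 + 4·13 = 68°C, outside 70–82°C ✗; GC 13/21 = 61.9%, outside 43.9–52.2% ✗ — fails.

P2 only.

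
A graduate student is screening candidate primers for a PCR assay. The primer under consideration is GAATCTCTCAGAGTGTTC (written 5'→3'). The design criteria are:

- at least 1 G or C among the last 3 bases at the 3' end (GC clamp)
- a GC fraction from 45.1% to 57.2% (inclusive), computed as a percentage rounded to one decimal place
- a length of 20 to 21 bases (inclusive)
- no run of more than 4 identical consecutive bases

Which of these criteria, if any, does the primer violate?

Fails: GC content, length.

Base counts: A=4, T=6, G=4, C=4 (length 18).
GC clamp: 3' end TTC has 1 G/C ✓
GC content: GC 8/18 = 44.4%, outside 45.1–57.2% ✗
length: length 18, outside 20–21 ✗
homopolymer run: longest run = 2 ✓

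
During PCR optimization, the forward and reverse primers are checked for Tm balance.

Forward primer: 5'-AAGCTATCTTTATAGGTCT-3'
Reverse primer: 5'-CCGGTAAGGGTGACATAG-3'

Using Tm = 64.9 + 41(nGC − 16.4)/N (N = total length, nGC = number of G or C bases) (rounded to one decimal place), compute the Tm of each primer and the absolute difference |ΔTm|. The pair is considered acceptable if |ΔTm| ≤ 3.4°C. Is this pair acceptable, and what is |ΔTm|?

|ΔTm| = 7.8°C; the pair is not acceptable.

Forward: G+C = 6, N = 19 → Tm = 64.9 + 41·(6 − 16.4)/19 = 42.5°C.
Reverse: G+C = 10, N = 18 → Tm = 64.9 + 41·(10 − 16.4)/18 = 50.3°C.
|ΔTm| = |42.5 − 50.3| = 7.8°C, > 3.4°C.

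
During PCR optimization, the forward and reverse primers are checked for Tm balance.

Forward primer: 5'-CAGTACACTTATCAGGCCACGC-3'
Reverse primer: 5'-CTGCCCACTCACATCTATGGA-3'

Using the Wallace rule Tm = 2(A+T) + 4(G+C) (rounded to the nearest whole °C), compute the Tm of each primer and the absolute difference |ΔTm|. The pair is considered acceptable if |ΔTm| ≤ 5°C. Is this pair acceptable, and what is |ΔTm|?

Forward: A=6 T=4 G=4 C=8 → Tm = 2·10 + 4·12 = 68°C.
Reverse: A=5 T=5 G=3 C=8 → Tm = 2·10 + 4·11 = 64°C.
|ΔTm| = |68 − 64| = 4°C, ≤ 5°C.

|ΔTm| = 4°C; the pair is acceptable.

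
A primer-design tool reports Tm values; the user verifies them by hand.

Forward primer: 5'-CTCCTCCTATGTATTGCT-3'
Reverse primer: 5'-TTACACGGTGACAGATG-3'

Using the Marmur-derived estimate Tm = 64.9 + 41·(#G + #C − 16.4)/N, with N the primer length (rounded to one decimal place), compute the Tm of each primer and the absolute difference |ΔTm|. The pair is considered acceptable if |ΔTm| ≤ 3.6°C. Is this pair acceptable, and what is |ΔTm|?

Forward: G+C = 8, N = 18 → Tm = 64.9 + 41·(8 − 16.4)/18 = 45.8°C.
Reverse: G+C = 8, N = 17 → Tm = 64.9 + 41·(8 − 16.4)/17 = 44.6°C.
|ΔTm| = |45.8 − 44.6| = 1.2°C, ≤ 3.6°C.

|ΔTm| = 1.2°C; the pair is acceptable.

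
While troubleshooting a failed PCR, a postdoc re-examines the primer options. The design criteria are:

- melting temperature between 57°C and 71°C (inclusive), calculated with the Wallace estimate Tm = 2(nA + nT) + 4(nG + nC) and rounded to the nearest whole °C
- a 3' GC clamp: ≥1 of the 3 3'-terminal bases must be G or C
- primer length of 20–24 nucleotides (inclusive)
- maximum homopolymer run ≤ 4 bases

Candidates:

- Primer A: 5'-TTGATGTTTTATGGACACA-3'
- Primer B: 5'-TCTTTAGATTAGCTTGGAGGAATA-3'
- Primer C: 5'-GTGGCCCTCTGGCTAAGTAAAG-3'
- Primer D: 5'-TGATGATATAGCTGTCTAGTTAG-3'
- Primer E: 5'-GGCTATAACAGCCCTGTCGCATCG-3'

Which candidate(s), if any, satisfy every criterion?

Primer A (19 nt, A=5 T=8 G=4 C=2): Tm = 2·13 + 4·6 = 50°C, outside 57–71°C ✗; 3' end ACA has 1 G/C ✓; length 19, outside 20–24 ✗; longest run = 4 ✓ — fails.
Primer B (24 nt, A=7 T=9 G=6 C=2): Tm = 2·16 + 4·8 = 64°C ✓; 3' end ATA has 0 G/C, need ≥1 ✗; length 24 ✓; longest run = 3 ✓ — fails.
Primer C (22 nt, A=5 T=5 G=7 C=5): Tm = 2·10 + 4·12 = 68°C ✓; 3' end AAG has 1 G/C ✓; length 22 ✓; longest run = 3 ✓ — passes.
Primer D (23 nt, A=6 T=9 G=6 C=2): Tm = 2·15 + 4·8 = 62°C ✓; 3' end TAG has 1 G/C ✓; length 23 ✓; longest run = 2 ✓ — passes.
Primer E (24 nt, A=5 T=5 G=6 C=8): Tm = 2·10 + 4·14 = 76°C, outside 57–71°C ✗; 3' end TCG has 2 G/C ✓; length 24 ✓; longest run = 3 ✓ — fails.

Primer C and Primer D.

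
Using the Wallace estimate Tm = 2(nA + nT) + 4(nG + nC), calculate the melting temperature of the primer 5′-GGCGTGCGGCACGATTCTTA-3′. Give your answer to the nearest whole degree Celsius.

64°C

Base counts: A=3, T=5, G=7, C=5 (length 20).
Tm = 2·(3+5) + 4·(7+5) = 2·8 + 4·12 = 16 + 48 = 64°C.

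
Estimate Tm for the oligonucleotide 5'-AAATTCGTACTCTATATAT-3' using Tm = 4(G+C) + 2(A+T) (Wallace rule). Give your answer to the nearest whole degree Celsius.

Base counts: A=7, T=8, G=1, C=3 (length 19).
Tm = 2·(7+8) + 4·(1+3) = 2·15 + 4·4 = 30 + 16 = 46°C.

46°C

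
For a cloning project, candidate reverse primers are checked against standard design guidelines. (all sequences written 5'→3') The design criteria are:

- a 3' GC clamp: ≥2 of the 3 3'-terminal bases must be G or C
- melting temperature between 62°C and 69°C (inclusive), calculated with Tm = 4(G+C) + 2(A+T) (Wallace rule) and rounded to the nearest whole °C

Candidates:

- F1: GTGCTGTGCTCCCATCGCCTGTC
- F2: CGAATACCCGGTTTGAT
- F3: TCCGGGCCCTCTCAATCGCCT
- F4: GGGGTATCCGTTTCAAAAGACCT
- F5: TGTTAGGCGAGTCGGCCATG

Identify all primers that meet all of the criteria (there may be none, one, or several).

F1 (23 nt, A=1 T=7 G=6 C=9): 3' end GTC has 2 G/C ✓; Tm = 2·8 + 4·15 = 76°C, outside 62–69°C ✗ — fails.
F2 (17 nt, A=4 T=5 G=4 C=4): 3' end GAT has 1 G/C, need ≥2 ✗; Tm = 2·9 + 4·8 = 50°C, outside 62–69°C ✗ — fails.
F3 (21 nt, A=2 T=5 G=4 C=10): 3' end CCT has 2 G/C ✓; Tm = 2·7 + 4·14 = 70°C, outside 62–69°C ✗ — fails.
F4 (23 nt, A=6 T=6 G=6 C=5): 3' end CCT has 2 G/C ✓; Tm = 2·12 + 4·11 = 68°C ✓ — passes.
F5 (20 nt, A=3 T=5 G=8 C=4): 3' end ATG has 1 G/C, need ≥2 ✗; Tm = 2·8 + 4·12 = 64°C ✓ — fails.

F4 only.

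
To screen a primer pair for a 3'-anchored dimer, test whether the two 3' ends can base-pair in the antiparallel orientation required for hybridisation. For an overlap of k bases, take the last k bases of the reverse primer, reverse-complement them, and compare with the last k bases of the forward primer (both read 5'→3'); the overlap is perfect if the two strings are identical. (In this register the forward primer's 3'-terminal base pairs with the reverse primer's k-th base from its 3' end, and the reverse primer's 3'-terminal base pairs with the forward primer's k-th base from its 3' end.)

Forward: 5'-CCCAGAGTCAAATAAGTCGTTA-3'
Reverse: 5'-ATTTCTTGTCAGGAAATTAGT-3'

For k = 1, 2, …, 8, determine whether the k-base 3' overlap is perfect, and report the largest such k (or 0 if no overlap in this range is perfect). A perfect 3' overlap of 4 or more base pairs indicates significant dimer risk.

Last 8 bases (5'→3') — forward …AGTCGTTA, reverse …AAATTAGT.
Reverse complement of the reverse primer's last 8 bases: ACTAATTT; its first k bases are the reverse complement of the reverse primer's last k bases, so a perfect k-base overlap needs the forward primer's last k bases to equal them.
Comparing (forward last k vs required): k=1: A vs A ✓; k=2: TA vs AC ✗; k=3: TTA vs ACT ✗; k=4: GTTA vs ACTA ✗; k=5: CGTTA vs ACTAA ✗; k=6: TCGTTA vs ACTAAT ✗; k=7: GTCGTTA vs ACTAATT ✗; k=8: AGTCGTTA vs ACTAATTT ✗.
Only k = 1 is perfect, so the longest perfect 3' overlap is 1.

Longest perfect overlap: 1 complementary base pair; below the dimer-risk threshold (threshold 4).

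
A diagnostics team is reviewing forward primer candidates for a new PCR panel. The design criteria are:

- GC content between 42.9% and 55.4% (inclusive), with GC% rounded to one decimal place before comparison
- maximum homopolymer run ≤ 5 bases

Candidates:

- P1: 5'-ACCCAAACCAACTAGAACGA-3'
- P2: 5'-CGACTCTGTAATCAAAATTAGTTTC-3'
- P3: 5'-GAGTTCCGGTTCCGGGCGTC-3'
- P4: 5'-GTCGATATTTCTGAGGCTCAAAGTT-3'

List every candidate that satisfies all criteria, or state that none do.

P1 (20 nt, A=10 T=1 G=2 C=7): GC 9/20 = 45.0% ✓; longest run = 3 ✓ — passes.
P2 (25 nt, A=8 T=9 G=3 C=5): GC 8/25 = 32.0%, outside 42.9–55.4% ✗; longest run = 4 ✓ — fails.
P3 (20 nt, A=1 T=5 G=8 C=6): GC 14/20 = 70.0%, outside 42.9–55.4% ✗; longest run = 3 ✓ — fails.
P4 (25 nt, A=6 T=9 G=6 C=4): GC 10/25 = 40.0%, outside 42.9–55.4% ✗; longest run = 3 ✓ — fails.

P1 only.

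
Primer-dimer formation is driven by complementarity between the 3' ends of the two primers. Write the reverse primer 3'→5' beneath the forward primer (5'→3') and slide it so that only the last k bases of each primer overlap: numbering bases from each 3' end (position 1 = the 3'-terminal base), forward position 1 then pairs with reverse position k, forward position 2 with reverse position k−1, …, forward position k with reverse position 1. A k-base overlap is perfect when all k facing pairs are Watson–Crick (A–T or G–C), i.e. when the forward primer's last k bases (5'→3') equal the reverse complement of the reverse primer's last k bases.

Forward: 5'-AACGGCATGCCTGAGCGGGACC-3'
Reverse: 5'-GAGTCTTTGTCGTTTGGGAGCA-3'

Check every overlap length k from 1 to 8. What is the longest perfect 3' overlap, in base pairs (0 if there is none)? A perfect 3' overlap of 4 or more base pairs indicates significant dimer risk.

Longest perfect overlap: 0 complementary base pairs; below the dimer-risk threshold (threshold 4).

Last 8 bases (5'→3') — forward …GCGGGACC, reverse …TGGGAGCA.
Reverse complement of the reverse primer's last 8 bases: TGCTCCCA; its first k bases are the reverse complement of the reverse primer's last k bases, so a perfect k-base overlap needs the forward primer's last k bases to equal them.
Comparing (forward last k vs required): k=1: C vs T ✗; k=2: CC vs TG ✗; k=3: ACC vs TGC ✗; k=4: GACC vs TGCT ✗; k=5: GGACC vs TGCTC ✗; k=6: GGGACC vs TGCTCC ✗; k=7: CGGGACC vs TGCTCCC ✗; k=8: GCGGGACC vs TGCTCCCA ✗.
No overlap length from 1 to 8 is perfect, so the longest perfect 3' overlap is 0.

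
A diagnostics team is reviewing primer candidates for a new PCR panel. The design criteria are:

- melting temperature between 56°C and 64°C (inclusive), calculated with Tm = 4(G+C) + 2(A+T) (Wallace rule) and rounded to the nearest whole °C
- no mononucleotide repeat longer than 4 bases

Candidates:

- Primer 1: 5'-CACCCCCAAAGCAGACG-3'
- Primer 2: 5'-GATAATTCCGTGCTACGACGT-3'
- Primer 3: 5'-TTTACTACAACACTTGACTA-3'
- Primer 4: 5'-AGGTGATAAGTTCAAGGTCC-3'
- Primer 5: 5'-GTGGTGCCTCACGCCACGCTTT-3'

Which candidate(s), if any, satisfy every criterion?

Primer 2 and Primer 4.

Primer 1 (17 nt, A=6 T=0 G=3 C=8): Tm = 2·6 + 4·11 = 56°C ✓; longest run = 5, exceeds 4 ✗ — fails.
Primer 2 (21 nt, A=5 T=6 G=5 C=5): Tm = 2·11 + 4·10 = 62°C ✓; longest run = 2 ✓ — passes.
Primer 3 (20 nt, A=7 T=7 G=1 C=5): Tm = 2·14 + 4·6 = 52°C, outside 56–64°C ✗; longest run = 3 ✓ — fails.
Primer 4 (20 nt, A=6 T=5 G=6 C=3): Tm = 2·11 + 4·9 = 58°C ✓; longest run = 2 ✓ — passes.
Primer 5 (22 nt, A=2 T=6 G=6 C=8): Tm = 2·8 + 4·14 = 72°C, outside 56–64°C ✗; longest run = 3 ✓ — fails.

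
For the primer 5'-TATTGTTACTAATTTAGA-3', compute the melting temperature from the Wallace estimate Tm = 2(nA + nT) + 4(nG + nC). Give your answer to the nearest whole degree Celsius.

Base counts: A=6, T=9, G=2, C=1 (length 18).
Tm = 2·(6+9) + 4·(2+1) = 2·15 + 4·3 = 30 + 12 = 42°C.

42°C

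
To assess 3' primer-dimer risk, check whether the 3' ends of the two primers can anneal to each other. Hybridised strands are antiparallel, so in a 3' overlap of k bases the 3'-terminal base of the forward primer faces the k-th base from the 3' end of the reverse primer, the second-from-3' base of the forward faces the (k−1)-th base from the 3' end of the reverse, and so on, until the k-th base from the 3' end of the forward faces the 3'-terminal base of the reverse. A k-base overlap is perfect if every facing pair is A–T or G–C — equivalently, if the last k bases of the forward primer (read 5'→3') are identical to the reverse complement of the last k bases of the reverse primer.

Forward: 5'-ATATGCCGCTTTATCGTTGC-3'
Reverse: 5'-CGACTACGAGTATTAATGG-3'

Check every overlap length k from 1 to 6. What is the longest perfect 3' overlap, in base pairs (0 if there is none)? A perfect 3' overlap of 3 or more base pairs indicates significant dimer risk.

Longest perfect overlap: 1 complementary base pair; below the dimer-risk threshold (threshold 3).

Last 6 bases (5'→3') — forward …CGTTGC, reverse …TAATGG.
Reverse complement of the reverse primer's last 6 bases: CCATTA; its first k bases are the reverse complement of the reverse primer's last k bases, so a perfect k-base overlap needs the forward primer's last k bases to equal them.
Comparing (forward last k vs required): k=1: C vs C ✓; k=2: GC vs CC ✗; k=3: TGC vs CCA ✗; k=4: TTGC vs CCAT ✗; k=5: GTTGC vs CCATT ✗; k=6: CGTTGC vs CCATTA ✗.
Only k = 1 is perfect, so the longest perfect 3' overlap is 1.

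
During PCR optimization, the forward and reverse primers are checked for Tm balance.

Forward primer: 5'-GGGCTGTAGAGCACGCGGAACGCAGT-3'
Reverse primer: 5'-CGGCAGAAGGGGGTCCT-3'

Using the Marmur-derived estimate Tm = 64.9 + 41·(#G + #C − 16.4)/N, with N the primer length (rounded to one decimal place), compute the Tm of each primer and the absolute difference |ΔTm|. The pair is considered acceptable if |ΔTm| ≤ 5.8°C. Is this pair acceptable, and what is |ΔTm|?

|ΔTm| = 11.5°C; the pair is not acceptable.

Forward: G+C = 17, N = 26 → Tm = 64.9 + 41·(17 − 16.4)/26 = 65.8°C.
Reverse: G+C = 12, N = 17 → Tm = 64.9 + 41·(12 − 16.4)/17 = 54.3°C.
|ΔTm| = |65.8 − 54.3| = 11.5°C, > 5.8°C.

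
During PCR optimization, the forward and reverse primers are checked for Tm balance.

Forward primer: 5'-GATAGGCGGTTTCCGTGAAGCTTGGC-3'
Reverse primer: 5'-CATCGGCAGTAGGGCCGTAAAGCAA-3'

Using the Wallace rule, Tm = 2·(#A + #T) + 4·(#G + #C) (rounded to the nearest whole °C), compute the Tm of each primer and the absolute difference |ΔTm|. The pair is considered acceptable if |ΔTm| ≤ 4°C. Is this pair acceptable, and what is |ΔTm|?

|ΔTm| = 4°C; the pair is acceptable.

Forward: A=4 T=7 G=10 C=5 → Tm = 2·11 + 4·15 = 82°C.
Reverse: A=8 T=3 G=8 C=6 → Tm = 2·11 + 4·14 = 78°C.
|ΔTm| = |82 − 78| = 4°C, ≤ 4°C.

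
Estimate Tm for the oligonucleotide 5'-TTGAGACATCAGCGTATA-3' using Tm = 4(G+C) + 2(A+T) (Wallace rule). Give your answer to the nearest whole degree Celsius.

Base counts: A=6, T=5, G=4, C=3 (length 18).
Tm = 2·(6+5) + 4·(4+3) = 2·11 + 4·7 = 22 + 28 = 50°C.

50°C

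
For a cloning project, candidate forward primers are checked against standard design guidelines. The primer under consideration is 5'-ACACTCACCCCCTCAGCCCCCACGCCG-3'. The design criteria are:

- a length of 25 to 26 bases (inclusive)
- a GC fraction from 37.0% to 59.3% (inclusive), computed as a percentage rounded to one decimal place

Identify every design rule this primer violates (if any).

Fails: length, GC content.

Base counts: A=5, T=2, G=3, C=17 (length 27).
length: length 27, outside 25–26 ✗
GC content: GC 20/27 = 74.1%, outside 37.0–59.3% ✗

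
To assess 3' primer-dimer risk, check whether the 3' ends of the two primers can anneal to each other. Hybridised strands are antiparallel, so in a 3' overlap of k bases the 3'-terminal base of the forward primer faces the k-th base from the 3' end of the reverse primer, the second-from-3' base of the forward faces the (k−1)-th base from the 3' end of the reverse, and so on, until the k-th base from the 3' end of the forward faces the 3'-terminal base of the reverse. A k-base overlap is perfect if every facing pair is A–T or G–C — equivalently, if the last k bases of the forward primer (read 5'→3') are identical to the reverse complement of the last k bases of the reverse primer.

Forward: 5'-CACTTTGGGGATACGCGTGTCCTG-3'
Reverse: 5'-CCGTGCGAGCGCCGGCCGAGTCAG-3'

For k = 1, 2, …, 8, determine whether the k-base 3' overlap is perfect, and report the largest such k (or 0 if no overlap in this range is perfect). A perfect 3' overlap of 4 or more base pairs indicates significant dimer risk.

Last 8 bases (5'→3') — forward …GTGTCCTG, reverse …CGAGTCAG.
Reverse complement of the reverse primer's last 8 bases: CTGACTCG; its first k bases are the reverse complement of the reverse primer's last k bases, so a perfect k-base overlap needs the forward primer's last k bases to equal them.
Comparing (forward last k vs required): k=1: G vs C ✗; k=2: TG vs CT ✗; k=3: CTG vs CTG ✓; k=4: CCTG vs CTGA ✗; k=5: TCCTG vs CTGAC ✗; k=6: GTCCTG vs CTGACT ✗; k=7: TGTCCTG vs CTGACTC ✗; k=8: GTGTCCTG vs CTGACTCG ✗.
Only k = 3 is perfect, so the longest perfect 3' overlap is 3.

Longest perfect overlap: 3 complementary base pairs; below the dimer-risk threshold (threshold 4).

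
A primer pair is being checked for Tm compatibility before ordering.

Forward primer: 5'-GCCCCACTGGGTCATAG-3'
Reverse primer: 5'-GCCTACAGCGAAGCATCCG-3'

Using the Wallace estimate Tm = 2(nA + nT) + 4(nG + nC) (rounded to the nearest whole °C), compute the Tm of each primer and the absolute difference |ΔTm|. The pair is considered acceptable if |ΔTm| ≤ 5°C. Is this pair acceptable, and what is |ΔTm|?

Forward: A=3 T=3 G=5 C=6 → Tm = 2·6 + 4·11 = 56°C.
Reverse: A=5 T=2 G=5 C=7 → Tm = 2·7 + 4·12 = 62°C.
|ΔTm| = |56 − 62| = 6°C, > 5°C.

|ΔTm| = 6°C; the pair is not acceptable.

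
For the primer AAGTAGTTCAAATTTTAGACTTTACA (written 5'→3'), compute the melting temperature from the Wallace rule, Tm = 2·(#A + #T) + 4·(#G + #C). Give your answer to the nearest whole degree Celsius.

64°C

Base counts: A=10, T=10, G=3, C=3 (length 26).
Tm = 2·(10+10) + 4·(3+3) = 2·20 + 4·6 = 40 + 24 = 64°C.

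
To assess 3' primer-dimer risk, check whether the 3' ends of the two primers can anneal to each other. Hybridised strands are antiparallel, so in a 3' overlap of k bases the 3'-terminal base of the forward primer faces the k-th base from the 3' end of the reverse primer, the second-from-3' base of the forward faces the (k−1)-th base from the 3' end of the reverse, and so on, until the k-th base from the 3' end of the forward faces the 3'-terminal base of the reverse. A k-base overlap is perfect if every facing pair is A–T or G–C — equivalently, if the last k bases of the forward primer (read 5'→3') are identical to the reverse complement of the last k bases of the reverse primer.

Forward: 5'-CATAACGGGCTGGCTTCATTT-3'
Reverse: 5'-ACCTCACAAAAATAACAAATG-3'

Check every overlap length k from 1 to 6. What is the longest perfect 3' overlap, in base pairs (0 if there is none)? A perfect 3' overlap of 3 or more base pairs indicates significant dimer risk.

Last 6 bases (5'→3') — forward …TCATTT, reverse …CAAATG.
Reverse complement of the reverse primer's last 6 bases: CATTTG; its first k bases are the reverse complement of the reverse primer's last k bases, so a perfect k-base overlap needs the forward primer's last k bases to equal them.
Comparing (forward last k vs required): k=1: T vs C ✗; k=2: TT vs CA ✗; k=3: TTT vs CAT ✗; k=4: ATTT vs CATT ✗; k=5: CATTT vs CATTT ✓; k=6: TCATTT vs CATTTG ✗.
Only k = 5 is perfect, so the longest perfect 3' overlap is 5.

Longest perfect overlap: 5 complementary base pairs; significant dimer risk (threshold 3).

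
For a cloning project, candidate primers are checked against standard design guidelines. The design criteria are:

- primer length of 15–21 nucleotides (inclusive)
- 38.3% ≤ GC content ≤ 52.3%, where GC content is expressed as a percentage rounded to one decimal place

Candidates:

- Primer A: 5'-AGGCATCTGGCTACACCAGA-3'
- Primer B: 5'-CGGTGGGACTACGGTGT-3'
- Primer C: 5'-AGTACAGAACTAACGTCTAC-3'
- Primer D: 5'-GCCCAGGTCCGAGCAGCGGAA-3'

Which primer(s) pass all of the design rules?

Primer C only.

Primer A (20 nt, A=6 T=3 G=5 C=6): length 20 ✓; GC 11/20 = 55.0%, outside 38.3–52.3% ✗ — fails.
Primer B (17 nt, A=2 T=4 G=8 C=3): length 17 ✓; GC 11/17 = 64.7%, outside 38.3–52.3% ✗ — fails.
Primer C (20 nt, A=8 T=4 G=3 C=5): length 20 ✓; GC 8/20 = 40.0% ✓ — passes.
Primer D (21 nt, A=5 T=1 G=8 C=7): length 21 ✓; GC 15/21 = 71.4%, outside 38.3–52.3% ✗ — fails.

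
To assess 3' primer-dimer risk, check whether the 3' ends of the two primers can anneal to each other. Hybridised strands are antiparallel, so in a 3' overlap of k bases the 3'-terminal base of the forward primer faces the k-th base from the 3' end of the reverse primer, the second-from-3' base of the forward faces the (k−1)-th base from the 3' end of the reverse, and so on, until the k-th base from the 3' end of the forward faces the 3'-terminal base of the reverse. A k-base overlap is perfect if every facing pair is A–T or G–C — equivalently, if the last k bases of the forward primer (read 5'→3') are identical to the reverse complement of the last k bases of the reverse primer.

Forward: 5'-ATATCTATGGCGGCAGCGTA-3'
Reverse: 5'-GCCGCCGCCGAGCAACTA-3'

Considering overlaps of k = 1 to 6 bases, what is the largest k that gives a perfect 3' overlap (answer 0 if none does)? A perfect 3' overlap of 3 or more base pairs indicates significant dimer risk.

Longest perfect overlap: 2 complementary base pairs; below the dimer-risk threshold (threshold 3).

Last 6 bases (5'→3') — forward …AGCGTA, reverse …CAACTA.
Reverse complement of the reverse primer's last 6 bases: TAGTTG; its first k bases are the reverse complement of the reverse primer's last k bases, so a perfect k-base overlap needs the forward primer's last k bases to equal them.
Comparing (forward last k vs required): k=1: A vs T ✗; k=2: TA vs TA ✓; k=3: GTA vs TAG ✗; k=4: CGTA vs TAGT ✗; k=5: GCGTA vs TAGTT ✗; k=6: AGCGTA vs TAGTTG ✗.
Only k = 2 is perfect, so the longest perfect 3' overlap is 2.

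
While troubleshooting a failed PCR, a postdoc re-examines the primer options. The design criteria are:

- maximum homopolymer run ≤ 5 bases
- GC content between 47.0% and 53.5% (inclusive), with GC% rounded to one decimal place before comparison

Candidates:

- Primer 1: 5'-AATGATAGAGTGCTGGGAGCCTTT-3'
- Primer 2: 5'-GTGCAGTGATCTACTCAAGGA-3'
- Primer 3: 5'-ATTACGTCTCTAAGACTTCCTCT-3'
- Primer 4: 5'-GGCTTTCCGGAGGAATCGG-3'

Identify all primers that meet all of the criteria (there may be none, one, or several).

Primer 2 only.

Primer 1 (24 nt, A=6 T=7 G=8 C=3): longest run = 3 ✓; GC 11/24 = 45.8%, outside 47.0–53.5% ✗ — fails.
Primer 2 (21 nt, A=6 T=5 G=6 C=4): longest run = 2 ✓; GC 10/21 = 47.6% ✓ — passes.
Primer 3 (23 nt, A=5 T=9 G=2 C=7): longest run = 2 ✓; GC 9/23 = 39.1%, outside 47.0–53.5% ✗ — fails.
Primer 4 (19 nt, A=3 T=4 G=8 C=4): longest run = 3 ✓; GC 12/19 = 63.2%, outside 47.0–53.5% ✗ — fails.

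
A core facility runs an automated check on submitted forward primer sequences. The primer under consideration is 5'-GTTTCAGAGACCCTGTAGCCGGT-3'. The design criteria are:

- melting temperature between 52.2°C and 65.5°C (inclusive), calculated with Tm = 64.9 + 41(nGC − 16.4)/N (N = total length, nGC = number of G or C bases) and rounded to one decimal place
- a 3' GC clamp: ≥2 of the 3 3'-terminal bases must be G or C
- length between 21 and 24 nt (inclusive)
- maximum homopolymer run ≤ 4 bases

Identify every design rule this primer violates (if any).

Base counts: A=4, T=6, G=7, C=6 (length 23).
Tm: Tm = 64.9 + 41·(13 − 16.4)/23 = 58.8°C ✓
GC clamp: 3' end GGT has 2 G/C ✓
length: length 23 ✓
homopolymer run: longest run = 3 ✓

Meets all criteria.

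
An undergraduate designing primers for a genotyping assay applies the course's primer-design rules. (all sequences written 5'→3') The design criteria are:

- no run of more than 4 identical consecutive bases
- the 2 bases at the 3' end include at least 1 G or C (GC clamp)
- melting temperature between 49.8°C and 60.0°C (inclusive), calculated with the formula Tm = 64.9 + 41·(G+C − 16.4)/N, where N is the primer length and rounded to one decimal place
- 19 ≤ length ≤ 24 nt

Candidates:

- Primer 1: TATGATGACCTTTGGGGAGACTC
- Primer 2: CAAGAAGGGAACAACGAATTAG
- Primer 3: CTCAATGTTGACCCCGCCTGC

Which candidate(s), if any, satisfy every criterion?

Primer 1 (23 nt, A=5 T=7 G=7 C=4): longest run = 4 ✓; 3' end TC has 1 G/C ✓; Tm = 64.9 + 41·(11 − 16.4)/23 = 55.3°C ✓; length 23 ✓ — passes.
Primer 2 (22 nt, A=11 T=2 G=6 C=3): longest run = 3 ✓; 3' end AG has 1 G/C ✓; Tm = 64.9 + 41·(9 − 16.4)/22 = 51.1°C ✓; length 22 ✓ — passes.
Primer 3 (21 nt, A=3 T=5 G=4 C=9): longest run = 4 ✓; 3' end GC has 2 G/C ✓; Tm = 64.9 + 41·(13 − 16.4)/21 = 58.3°C ✓; length 21 ✓ — passes.

Primer 1, Primer 2 and Primer 3.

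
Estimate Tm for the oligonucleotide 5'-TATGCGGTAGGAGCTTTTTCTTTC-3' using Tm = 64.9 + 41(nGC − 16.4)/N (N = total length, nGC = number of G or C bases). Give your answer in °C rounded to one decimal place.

54.0°C

Base counts: A=3, T=11, G=6, C=4; G+C = 10, N = 24.
Tm = 64.9 + 41·(10 − 16.4)/24 = 64.9 + -262.40/24 = 54.0°C.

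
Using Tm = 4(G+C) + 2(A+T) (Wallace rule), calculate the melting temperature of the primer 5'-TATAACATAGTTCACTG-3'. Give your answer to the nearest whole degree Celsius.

44°C

Base counts: A=6, T=6, G=2, C=3 (length 17).
Tm = 2·(6+6) + 4·(2+3) = 2·12 + 4·5 = 24 + 20 = 44°C.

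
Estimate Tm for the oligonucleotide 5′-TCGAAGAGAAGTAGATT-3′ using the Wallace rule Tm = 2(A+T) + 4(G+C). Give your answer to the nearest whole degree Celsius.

Base counts: A=7, T=4, G=5, C=1 (length 17).
Tm = 2·(7+4) + 4·(5+1) = 2·11 + 4·6 = 22 + 24 = 46°C.

46°C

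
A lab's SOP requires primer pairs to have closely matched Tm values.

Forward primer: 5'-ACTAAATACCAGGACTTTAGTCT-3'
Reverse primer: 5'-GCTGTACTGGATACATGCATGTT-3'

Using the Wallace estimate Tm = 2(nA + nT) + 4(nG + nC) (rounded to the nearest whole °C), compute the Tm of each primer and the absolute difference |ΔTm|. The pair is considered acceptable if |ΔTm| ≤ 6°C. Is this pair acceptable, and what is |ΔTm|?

Forward: A=8 T=7 G=3 C=5 → Tm = 2·15 + 4·8 = 62°C.
Reverse: A=5 T=8 G=6 C=4 → Tm = 2·13 + 4·10 = 66°C.
|ΔTm| = |62 − 66| = 4°C, ≤ 6°C.

|ΔTm| = 4°C; the pair is acceptable.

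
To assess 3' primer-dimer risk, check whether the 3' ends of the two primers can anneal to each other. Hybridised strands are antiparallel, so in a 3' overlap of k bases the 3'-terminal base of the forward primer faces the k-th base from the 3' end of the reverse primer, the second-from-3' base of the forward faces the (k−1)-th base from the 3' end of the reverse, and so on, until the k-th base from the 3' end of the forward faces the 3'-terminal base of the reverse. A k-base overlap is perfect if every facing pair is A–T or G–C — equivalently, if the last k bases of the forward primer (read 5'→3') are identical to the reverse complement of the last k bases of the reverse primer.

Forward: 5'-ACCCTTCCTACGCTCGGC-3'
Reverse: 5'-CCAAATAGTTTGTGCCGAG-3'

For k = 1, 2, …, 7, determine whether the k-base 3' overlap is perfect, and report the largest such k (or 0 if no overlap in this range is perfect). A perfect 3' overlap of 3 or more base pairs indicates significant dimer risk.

Longest perfect overlap: 6 complementary base pairs; significant dimer risk (threshold 3).

Last 7 bases (5'→3') — forward …GCTCGGC, reverse …TGCCGAG.
Reverse complement of the reverse primer's last 7 bases: CTCGGCA; its first k bases are the reverse complement of the reverse primer's last k bases, so a perfect k-base overlap needs the forward primer's last k bases to equal them.
Comparing (forward last k vs required): k=1: C vs C ✓; k=2: GC vs CT ✗; k=3: GGC vs CTC ✗; k=4: CGGC vs CTCG ✗; k=5: TCGGC vs CTCGG ✗; k=6: CTCGGC vs CTCGGC ✓; k=7: GCTCGGC vs CTCGGCA ✗.
Perfect overlaps at k = 1, 6; the largest is 6.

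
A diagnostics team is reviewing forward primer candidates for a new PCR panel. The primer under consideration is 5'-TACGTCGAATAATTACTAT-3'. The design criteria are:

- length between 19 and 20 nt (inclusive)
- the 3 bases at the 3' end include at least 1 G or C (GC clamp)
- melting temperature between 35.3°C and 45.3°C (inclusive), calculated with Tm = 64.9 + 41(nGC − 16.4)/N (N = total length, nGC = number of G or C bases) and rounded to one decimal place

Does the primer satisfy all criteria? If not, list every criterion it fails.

Fails: GC clamp.

Base counts: A=7, T=7, G=2, C=3 (length 19).
length: length 19 ✓
GC clamp: 3' end TAT has 0 G/C, need ≥1 ✗
Tm: Tm = 64.9 + 41·(5 − 16.4)/19 = 40.3°C ✓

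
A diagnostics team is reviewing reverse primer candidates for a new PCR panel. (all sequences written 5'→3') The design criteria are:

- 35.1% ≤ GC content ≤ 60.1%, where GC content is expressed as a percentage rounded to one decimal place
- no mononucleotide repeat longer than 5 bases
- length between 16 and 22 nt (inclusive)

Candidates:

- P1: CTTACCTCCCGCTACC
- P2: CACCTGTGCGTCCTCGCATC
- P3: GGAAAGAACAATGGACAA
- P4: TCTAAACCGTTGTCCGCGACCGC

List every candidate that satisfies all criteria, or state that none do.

P3 only.

P1 (16 nt, A=2 T=4 G=1 C=9): GC 10/16 = 62.5%, outside 35.1–60.1% ✗; longest run = 3 ✓; length 16 ✓ — fails.
P2 (20 nt, A=2 T=5 G=4 C=9): GC 13/20 = 65.0%, outside 35.1–60.1% ✗; longest run = 2 ✓; length 20 ✓ — fails.
P3 (18 nt, A=10 T=1 G=5 C=2): GC 7/18 = 38.9% ✓; longest run = 3 ✓; length 18 ✓ — passes.
P4 (23 nt, A=4 T=5 G=5 C=9): GC 14/23 = 60.9%, outside 35.1–60.1% ✗; longest run = 3 ✓; length 23, outside 16–22 ✗ — fails.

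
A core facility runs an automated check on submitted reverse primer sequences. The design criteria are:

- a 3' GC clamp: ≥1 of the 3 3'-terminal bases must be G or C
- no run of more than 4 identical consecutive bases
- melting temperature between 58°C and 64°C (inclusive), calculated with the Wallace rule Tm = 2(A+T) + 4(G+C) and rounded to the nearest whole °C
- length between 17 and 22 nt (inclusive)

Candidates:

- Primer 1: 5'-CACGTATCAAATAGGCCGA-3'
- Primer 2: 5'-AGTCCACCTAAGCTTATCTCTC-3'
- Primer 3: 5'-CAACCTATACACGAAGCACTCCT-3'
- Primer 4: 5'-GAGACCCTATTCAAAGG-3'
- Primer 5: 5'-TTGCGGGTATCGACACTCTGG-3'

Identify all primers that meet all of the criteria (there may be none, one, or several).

Primer 2 only.

Primer 1 (19 nt, A=7 T=3 G=4 C=5): 3' end CGA has 2 G/C ✓; longest run = 3 ✓; Tm = 2·10 + 4·9 = 56°C, outside 58–64°C ✗; length 19 ✓ — fails.
Primer 2 (22 nt, A=5 T=7 G=2 C=8): 3' end CTC has 2 G/C ✓; longest run = 2 ✓; Tm = 2·12 + 4·10 = 64°C ✓; length 22 ✓ — passes.
Primer 3 (23 nt, A=8 T=4 G=2 C=9): 3' end CCT has 2 G/C ✓; longest run = 2 ✓; Tm = 2·12 + 4·11 = 68°C, outside 58–64°C ✗; length 23, outside 17–22 ✗ — fails.
Primer 4 (17 nt, A=6 T=3 G=4 C=4): 3' end AGG has 2 G/C ✓; longest run = 3 ✓; Tm = 2·9 + 4·8 = 50°C, outside 58–64°C ✗; length 17 ✓ — fails.
Primer 5 (21 nt, A=3 T=6 G=7 C=5): 3' end TGG has 2 G/C ✓; longest run = 3 ✓; Tm = 2·9 + 4·12 = 66°C, outside 58–64°C ✗; length 21 ✓ — fails.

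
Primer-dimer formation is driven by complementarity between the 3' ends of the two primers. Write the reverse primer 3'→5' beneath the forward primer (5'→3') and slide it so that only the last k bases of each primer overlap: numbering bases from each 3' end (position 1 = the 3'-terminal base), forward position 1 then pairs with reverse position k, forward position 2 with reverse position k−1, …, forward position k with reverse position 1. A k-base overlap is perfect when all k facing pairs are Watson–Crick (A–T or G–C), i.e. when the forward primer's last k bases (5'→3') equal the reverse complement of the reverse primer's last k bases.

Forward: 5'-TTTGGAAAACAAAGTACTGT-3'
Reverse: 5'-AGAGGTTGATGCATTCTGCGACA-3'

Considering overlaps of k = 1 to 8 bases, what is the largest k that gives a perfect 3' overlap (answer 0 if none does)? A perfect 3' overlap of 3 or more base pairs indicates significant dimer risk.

Longest perfect overlap: 3 complementary base pairs; significant dimer risk (threshold 3).

Last 8 bases (5'→3') — forward …AGTACTGT, reverse …CTGCGACA.
Reverse complement of the reverse primer's last 8 bases: TGTCGCAG; its first k bases are the reverse complement of the reverse primer's last k bases, so a perfect k-base overlap needs the forward primer's last k bases to equal them.
Comparing (forward last k vs required): k=1: T vs T ✓; k=2: GT vs TG ✗; k=3: TGT vs TGT ✓; k=4: CTGT vs TGTC ✗; k=5: ACTGT vs TGTCG ✗; k=6: TACTGT vs TGTCGC ✗; k=7: GTACTGT vs TGTCGCA ✗; k=8: AGTACTGT vs TGTCGCAG ✗.
Perfect overlaps at k = 1, 3; the largest is 3.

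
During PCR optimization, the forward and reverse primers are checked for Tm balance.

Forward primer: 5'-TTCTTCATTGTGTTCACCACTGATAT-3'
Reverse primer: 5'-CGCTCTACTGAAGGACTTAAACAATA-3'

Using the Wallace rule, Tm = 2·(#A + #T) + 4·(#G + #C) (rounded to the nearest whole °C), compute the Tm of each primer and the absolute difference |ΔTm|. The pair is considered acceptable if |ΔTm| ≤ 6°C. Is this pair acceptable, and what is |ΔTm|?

Forward: A=5 T=12 G=3 C=6 → Tm = 2·17 + 4·9 = 70°C.
Reverse: A=10 T=6 G=4 C=6 → Tm = 2·16 + 4·10 = 72°C.
|ΔTm| = |70 − 72| = 2°C, ≤ 6°C.

|ΔTm| = 2°C; the pair is acceptable.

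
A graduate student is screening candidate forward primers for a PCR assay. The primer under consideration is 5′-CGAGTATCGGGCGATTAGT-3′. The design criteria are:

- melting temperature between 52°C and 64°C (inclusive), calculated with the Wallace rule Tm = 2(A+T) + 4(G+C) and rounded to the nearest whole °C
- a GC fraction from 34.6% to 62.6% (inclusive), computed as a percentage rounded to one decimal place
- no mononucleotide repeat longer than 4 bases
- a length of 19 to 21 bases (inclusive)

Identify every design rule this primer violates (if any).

Meets all criteria.

Base counts: A=4, T=5, G=7, C=3 (length 19).
Tm: Tm = 2·9 + 4·10 = 58°C ✓
GC content: GC 10/19 = 52.6% ✓
homopolymer run: longest run = 3 ✓
length: length 19 ✓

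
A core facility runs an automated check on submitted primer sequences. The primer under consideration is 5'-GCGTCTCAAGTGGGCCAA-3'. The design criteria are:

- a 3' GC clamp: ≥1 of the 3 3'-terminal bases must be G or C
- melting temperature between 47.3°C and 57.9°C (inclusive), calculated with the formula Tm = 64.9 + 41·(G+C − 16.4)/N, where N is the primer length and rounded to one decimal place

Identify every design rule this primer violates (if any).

Meets all criteria.

Base counts: A=4, T=3, G=6, C=5 (length 18).
GC clamp: 3' end CAA has 1 G/C ✓
Tm: Tm = 64.9 + 41·(11 − 16.4)/18 = 52.6°C ✓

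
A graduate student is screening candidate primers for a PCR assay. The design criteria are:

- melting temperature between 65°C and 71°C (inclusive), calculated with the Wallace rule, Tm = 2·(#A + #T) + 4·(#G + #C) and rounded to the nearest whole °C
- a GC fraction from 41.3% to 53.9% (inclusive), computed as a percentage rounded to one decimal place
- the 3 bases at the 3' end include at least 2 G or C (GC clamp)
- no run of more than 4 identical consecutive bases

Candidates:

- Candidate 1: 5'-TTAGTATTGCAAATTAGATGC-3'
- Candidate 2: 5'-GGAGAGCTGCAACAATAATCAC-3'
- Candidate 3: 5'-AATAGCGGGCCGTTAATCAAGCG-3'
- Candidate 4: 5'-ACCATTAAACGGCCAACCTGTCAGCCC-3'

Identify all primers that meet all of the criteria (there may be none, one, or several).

Candidate 1 (21 nt, A=7 T=8 G=4 C=2): Tm = 2·15 + 4·6 = 54°C, outside 65–71°C ✗; GC 6/21 = 28.6%, outside 41.3–53.9% ✗; 3' end TGC has 2 G/C ✓; longest run = 3 ✓ — fails.
Candidate 2 (22 nt, A=9 T=3 G=5 C=5): Tm = 2·12 + 4·10 = 64°C, outside 65–71°C ✗; GC 10/22 = 45.5% ✓; 3' end CAC has 2 G/C ✓; longest run = 2 ✓ — fails.
Candidate 3 (23 nt, A=7 T=4 G=7 C=5): Tm = 2·11 + 4·12 = 70°C ✓; GC 12/23 = 52.2% ✓; 3' end GCG has 3 G/C ✓; longest run = 3 ✓ — passes.
Candidate 4 (27 nt, A=8 T=4 G=4 C=11): Tm = 2·12 + 4·15 = 84°C, outside 65–71°C ✗; GC 15/27 = 55.6%, outside 41.3–53.9% ✗; 3' end CCC has 3 G/C ✓; longest run = 3 ✓ — fails.

Candidate 3 only.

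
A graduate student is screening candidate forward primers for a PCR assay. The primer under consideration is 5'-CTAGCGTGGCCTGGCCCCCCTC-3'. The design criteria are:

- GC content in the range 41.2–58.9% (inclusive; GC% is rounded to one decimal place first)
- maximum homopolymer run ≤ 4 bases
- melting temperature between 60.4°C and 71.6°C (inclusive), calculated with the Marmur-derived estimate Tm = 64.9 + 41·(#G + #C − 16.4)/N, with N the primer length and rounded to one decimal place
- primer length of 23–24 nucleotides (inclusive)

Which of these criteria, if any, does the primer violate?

Fails: GC content, homopolymer run, length.

Base counts: A=1, T=4, G=6, C=11 (length 22).
GC content: GC 17/22 = 77.3%, outside 41.2–58.9% ✗
homopolymer run: longest run = 6, exceeds 4 ✗
Tm: Tm = 64.9 + 41·(17 − 16.4)/22 = 66.0°C ✓
length: length 22, outside 23–24 ✗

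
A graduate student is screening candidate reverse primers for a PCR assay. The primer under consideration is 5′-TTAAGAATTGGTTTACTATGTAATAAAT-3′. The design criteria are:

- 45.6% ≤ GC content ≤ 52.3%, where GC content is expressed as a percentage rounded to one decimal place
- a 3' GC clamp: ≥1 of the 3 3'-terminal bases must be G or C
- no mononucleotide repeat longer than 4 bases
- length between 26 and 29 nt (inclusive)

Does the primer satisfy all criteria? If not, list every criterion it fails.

Base counts: A=11, T=12, G=4, C=1 (length 28).
GC content: GC 5/28 = 17.9%, outside 45.6–52.3% ✗
GC clamp: 3' end AAT has 0 G/C, need ≥1 ✗
homopolymer run: longest run = 3 ✓
length: length 28 ✓

Fails: GC content, GC clamp.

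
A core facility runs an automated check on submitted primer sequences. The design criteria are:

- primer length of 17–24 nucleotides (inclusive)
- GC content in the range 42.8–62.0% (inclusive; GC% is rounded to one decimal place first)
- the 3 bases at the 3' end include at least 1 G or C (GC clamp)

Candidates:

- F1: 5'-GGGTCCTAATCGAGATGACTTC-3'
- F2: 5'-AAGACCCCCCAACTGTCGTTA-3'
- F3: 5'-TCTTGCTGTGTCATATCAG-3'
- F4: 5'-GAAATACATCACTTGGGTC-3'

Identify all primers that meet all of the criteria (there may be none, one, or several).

F1 only.

F1 (22 nt, A=5 T=6 G=6 C=5): length 22 ✓; GC 11/22 = 50.0% ✓; 3' end TTC has 1 G/C ✓ — passes.
F2 (21 nt, A=6 T=4 G=3 C=8): length 21 ✓; GC 11/21 = 52.4% ✓; 3' end TTA has 0 G/C, need ≥1 ✗ — fails.
F3 (19 nt, A=3 T=8 G=4 C=4): length 19 ✓; GC 8/19 = 42.1%, outside 42.8–62.0% ✗; 3' end CAG has 2 G/C ✓ — fails.
F4 (19 nt, A=6 T=5 G=4 C=4): length 19 ✓; GC 8/19 = 42.1%, outside 42.8–62.0% ✗; 3' end GTC has 2 G/C ✓ — fails.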